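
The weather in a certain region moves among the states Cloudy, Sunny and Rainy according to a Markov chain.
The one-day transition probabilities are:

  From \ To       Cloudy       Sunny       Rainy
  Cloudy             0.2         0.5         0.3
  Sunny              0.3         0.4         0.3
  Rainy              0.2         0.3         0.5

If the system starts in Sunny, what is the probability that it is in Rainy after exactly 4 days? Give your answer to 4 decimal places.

0.3744

Propagate the distribution vector 4 days from Sunny.
After 0 days: (0.0000, 1.0000, 0.0000)
After 1 day: (0.3000, 0.4000, 0.3000)
After 2 days: (0.2400, 0.4000, 0.3600)
After 3 days: (0.2400, 0.3880, 0.3720)
After 4 days: (0.2388, 0.3868, 0.3744)
P(in Rainy after 4 days) = 0.3744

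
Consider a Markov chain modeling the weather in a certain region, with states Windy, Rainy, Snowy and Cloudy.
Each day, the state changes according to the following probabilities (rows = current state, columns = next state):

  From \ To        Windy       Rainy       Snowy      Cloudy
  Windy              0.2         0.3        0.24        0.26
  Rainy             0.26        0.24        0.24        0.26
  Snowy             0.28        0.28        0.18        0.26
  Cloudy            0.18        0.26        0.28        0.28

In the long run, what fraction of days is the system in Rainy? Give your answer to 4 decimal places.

0.2685

Let the stationary distribution be π with π = πP and π_1 + π_2 + π_3 + π_4 = 1.
π_1 = 0.2·π_1 + 0.26·π_2 + 0.28·π_3 + 0.18·π_4
π_2 = 0.3·π_1 + 0.24·π_2 + 0.28·π_3 + 0.26·π_4
π_3 = 0.24·π_1 + 0.24·π_2 + 0.18·π_3 + 0.28·π_4
Solving with the normalization constraint gives π = (0.2297, 0.2685, 0.2364, 0.2653).
So the stationary probability of Rainy is 0.2685.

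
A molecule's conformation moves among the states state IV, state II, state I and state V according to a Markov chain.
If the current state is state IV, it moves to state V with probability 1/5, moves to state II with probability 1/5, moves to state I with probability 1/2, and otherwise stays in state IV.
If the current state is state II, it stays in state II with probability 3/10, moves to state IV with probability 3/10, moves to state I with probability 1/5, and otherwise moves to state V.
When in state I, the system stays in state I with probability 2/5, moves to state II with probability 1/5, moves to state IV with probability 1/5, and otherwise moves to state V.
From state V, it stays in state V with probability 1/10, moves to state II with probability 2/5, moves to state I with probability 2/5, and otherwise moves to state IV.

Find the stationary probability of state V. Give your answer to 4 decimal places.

0.1818

Let the stationary distribution be π with π = πP and π_1 + π_2 + π_3 + π_4 = 1.
π_1 = 0.1·π_1 + 0.3·π_2 + 0.2·π_3 + 0.1·π_4
π_2 = 0.2·π_1 + 0.3·π_2 + 0.2·π_3 + 0.4·π_4
π_3 = 0.5·π_1 + 0.2·π_2 + 0.4·π_3 + 0.4·π_4
Solving with the normalization constraint gives π = (0.1892, 0.2626, 0.3664, 0.1818).
So the stationary probability of state V is 0.1818.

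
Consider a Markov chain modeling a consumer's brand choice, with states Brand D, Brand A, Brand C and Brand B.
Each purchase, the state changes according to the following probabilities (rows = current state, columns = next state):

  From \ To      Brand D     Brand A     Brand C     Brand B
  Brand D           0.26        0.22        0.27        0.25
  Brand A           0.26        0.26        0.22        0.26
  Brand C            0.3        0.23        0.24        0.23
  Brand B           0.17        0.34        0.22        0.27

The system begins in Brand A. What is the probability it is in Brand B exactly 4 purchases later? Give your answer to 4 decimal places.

0.2530

Propagate the distribution vector 4 purchases from Brand A.
After 0 purchases: (0.0000, 1.0000, 0.0000, 0.0000)
After 1 purchase: (0.2600, 0.2600, 0.2200, 0.2600)
After 2 purchases: (0.2454, 0.2638, 0.2374, 0.2534)
After 3 purchases: (0.2467, 0.2633, 0.2370, 0.2530)
After 4 purchases: (0.2467, 0.2633, 0.2371, 0.2530)
P(in Brand B after 4 purchases) = 0.2530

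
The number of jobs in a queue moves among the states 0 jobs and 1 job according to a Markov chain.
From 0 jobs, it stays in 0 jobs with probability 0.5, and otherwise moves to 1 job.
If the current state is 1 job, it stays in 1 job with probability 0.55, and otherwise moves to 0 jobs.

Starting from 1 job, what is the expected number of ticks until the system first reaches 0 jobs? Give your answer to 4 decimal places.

Let t(s) be the expected number of ticks to first reach 0 jobs from state s, with t(0 jobs) = 0. Conditioning on the first tick:
t(1 job) = 1 + 0.55·t(1 job)
Solving: t(1 job) = 2.2222.
Expected ticks from 1 job to 0 jobs: 2.2222.

2.2222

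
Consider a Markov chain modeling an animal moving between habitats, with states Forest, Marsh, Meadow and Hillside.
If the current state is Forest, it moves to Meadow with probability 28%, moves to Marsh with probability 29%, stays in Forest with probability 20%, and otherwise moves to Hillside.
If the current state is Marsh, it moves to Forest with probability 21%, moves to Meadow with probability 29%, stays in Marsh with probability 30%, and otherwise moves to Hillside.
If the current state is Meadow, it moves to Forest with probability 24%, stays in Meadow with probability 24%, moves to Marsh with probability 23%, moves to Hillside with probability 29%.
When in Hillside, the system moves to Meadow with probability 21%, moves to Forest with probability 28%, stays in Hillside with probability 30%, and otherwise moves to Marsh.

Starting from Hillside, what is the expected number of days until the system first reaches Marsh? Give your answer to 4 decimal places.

Let t(s) be the expected number of days to first reach Marsh from state s, with t(Marsh) = 0. Conditioning on the first day:
t(Forest) = 1 + 0.2·t(Forest) + 0.28·t(Meadow) + 0.23·t(Hillside)
t(Meadow) = 1 + 0.24·t(Forest) + 0.24·t(Meadow) + 0.29·t(Hillside)
t(Hillside) = 1 + 0.28·t(Forest) + 0.21·t(Meadow) + 0.3·t(Hillside)
Solving: t(Forest) = 3.9397, t(Meadow) = 4.1855, t(Hillside) = 4.2601.
Expected days from Hillside to Marsh: 4.2601.

4.2601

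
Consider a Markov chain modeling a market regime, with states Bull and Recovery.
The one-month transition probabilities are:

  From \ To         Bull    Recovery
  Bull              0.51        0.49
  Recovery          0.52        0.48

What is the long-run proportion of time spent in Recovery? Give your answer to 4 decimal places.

0.4851

Let the stationary distribution be π with π = πP and π_1 + π_2 = 1.
π_1 = 0.51·π_1 + 0.52·π_2
Solving with the normalization constraint gives π = (0.5149, 0.4851).
So the stationary probability of Recovery is 0.4851.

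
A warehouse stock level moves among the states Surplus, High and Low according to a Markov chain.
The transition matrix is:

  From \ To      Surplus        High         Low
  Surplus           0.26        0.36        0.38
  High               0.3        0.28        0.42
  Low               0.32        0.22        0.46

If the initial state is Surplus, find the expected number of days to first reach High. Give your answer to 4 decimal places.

3.3094

Let t(s) be the expected number of days to first reach High from state s, with t(High) = 0. Conditioning on the first day:
t(Surplus) = 1 + 0.26·t(Surplus) + 0.38·t(Low)
t(Low) = 1 + 0.32·t(Surplus) + 0.46·t(Low)
Solving: t(Surplus) = 3.3094, t(Low) = 3.8129.
Expected days from Surplus to High: 3.3094.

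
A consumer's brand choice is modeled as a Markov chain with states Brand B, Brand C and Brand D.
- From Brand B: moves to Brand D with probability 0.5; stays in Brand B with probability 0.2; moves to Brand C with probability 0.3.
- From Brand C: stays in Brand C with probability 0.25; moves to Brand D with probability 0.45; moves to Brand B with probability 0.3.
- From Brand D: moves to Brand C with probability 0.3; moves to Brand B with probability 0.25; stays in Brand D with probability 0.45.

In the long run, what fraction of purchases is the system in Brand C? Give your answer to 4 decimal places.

Let the stationary distribution be π with π = πP and π_1 + π_2 + π_3 = 1.
π_1 = 0.2·π_1 + 0.3·π_2 + 0.25·π_3
π_2 = 0.3·π_1 + 0.25·π_2 + 0.3·π_3
Solving with the normalization constraint gives π = (0.2517, 0.2857, 0.4626).
So the stationary probability of Brand C is 0.2857.

0.2857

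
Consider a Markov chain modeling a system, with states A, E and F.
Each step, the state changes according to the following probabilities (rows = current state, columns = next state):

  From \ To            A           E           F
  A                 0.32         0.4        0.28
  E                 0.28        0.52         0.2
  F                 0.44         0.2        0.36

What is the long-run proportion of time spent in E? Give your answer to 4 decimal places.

Let the stationary distribution be π with π = πP and π_1 + π_2 + π_3 = 1.
π_1 = 0.32·π_1 + 0.28·π_2 + 0.44·π_3
π_2 = 0.4·π_1 + 0.52·π_2 + 0.2·π_3
Solving with the normalization constraint gives π = (0.3367, 0.3931, 0.2702).
So the stationary probability of E is 0.3931.

0.3931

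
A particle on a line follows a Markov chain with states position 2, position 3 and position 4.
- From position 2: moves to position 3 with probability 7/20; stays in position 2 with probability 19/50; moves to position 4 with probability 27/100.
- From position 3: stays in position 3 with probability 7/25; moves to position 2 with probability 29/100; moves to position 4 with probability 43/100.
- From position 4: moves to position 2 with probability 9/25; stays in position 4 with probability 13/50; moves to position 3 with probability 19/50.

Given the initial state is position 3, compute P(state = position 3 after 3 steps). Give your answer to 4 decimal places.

Propagate the distribution vector 3 steps from position 3.
After 0 steps: (0.0000, 1.0000, 0.0000)
After 1 step: (0.2900, 0.2800, 0.4300)
After 2 steps: (0.3462, 0.3433, 0.3105)
After 3 steps: (0.3429, 0.3353, 0.3218)
P(in position 3 after 3 steps) = 0.3353

0.3353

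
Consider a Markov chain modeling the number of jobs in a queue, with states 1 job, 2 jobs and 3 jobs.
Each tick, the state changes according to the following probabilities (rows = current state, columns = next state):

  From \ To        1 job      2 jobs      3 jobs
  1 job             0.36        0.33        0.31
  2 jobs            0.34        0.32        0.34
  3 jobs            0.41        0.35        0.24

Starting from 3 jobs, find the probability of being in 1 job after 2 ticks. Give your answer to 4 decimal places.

0.3650

Sum over the intermediate state after 1 tick:
P = P(3 jobs→1 job)·P(1 job→1 job) + P(3 jobs→2 jobs)·P(2 jobs→1 job) + P(3 jobs→3 jobs)·P(3 jobs→1 job)
  = 0.41×0.36 + 0.35×0.34 + 0.24×0.41
  = 0.1476 + 0.1190 + 0.0984 = 0.3650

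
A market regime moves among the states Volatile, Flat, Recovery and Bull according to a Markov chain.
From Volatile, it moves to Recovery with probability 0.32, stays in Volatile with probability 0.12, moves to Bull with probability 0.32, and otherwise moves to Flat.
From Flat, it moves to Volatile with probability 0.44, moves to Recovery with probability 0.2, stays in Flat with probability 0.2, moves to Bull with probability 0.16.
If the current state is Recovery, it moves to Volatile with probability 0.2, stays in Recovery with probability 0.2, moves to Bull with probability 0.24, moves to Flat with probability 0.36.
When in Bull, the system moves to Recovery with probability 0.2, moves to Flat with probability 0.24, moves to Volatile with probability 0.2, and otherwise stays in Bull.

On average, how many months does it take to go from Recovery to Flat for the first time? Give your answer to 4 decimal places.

Let t(s) be the expected number of months to first reach Flat from state s, with t(Flat) = 0. Conditioning on the first month:
t(Volatile) = 1 + 0.12·t(Volatile) + 0.32·t(Recovery) + 0.32·t(Bull)
t(Recovery) = 1 + 0.2·t(Volatile) + 0.2·t(Recovery) + 0.24·t(Bull)
t(Bull) = 1 + 0.2·t(Volatile) + 0.2·t(Recovery) + 0.36·t(Bull)
Solving: t(Volatile) = 3.7000, t(Recovery) = 3.3000, t(Bull) = 3.7500.
Expected months from Recovery to Flat: 3.3000.

3.3000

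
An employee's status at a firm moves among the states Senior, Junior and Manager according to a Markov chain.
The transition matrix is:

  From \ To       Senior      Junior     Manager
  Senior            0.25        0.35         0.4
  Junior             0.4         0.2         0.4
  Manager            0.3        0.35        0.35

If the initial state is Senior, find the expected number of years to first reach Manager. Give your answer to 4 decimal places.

Let t(s) be the expected number of years to first reach Manager from state s, with t(Manager) = 0. Conditioning on the first year:
t(Senior) = 1 + 0.25·t(Senior) + 0.35·t(Junior)
t(Junior) = 1 + 0.4·t(Senior) + 0.2·t(Junior)
Solving: t(Senior) = 2.5000, t(Junior) = 2.5000.
Expected years from Senior to Manager: 2.5000.

2.5000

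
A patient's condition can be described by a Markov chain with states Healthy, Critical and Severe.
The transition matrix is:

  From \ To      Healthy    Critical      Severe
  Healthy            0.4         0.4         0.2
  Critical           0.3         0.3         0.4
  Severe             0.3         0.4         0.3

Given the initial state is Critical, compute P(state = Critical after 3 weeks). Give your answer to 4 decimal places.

Propagate the distribution vector 3 weeks from Critical.
After 0 weeks: (0.0000, 1.0000, 0.0000)
After 1 week: (0.3000, 0.3000, 0.4000)
After 2 weeks: (0.3300, 0.3700, 0.3000)
After 3 weeks: (0.3330, 0.3630, 0.3040)
P(in Critical after 3 weeks) = 0.3630

0.3630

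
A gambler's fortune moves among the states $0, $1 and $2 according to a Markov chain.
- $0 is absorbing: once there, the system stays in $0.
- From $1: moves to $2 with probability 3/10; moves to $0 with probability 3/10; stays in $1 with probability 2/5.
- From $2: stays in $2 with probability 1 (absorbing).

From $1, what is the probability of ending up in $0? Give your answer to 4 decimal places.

0.5000

Let h(s) be the probability of absorption at $0 starting from transient state s. Then h($0) = 1 and h($2) = 0. By first-step analysis:
h($1) = 0.3·1 + 0.4·h($1) + 0.3·0
Solving: h($1) = 0.5000.
Starting from $1, the probability is 0.5000.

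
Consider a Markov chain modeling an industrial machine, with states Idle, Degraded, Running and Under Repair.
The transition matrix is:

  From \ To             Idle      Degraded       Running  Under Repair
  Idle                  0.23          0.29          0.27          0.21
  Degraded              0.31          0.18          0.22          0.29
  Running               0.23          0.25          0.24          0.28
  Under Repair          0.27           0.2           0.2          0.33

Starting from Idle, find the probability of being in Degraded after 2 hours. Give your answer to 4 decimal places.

Propagate the distribution vector 2 hours from Idle.
After 0 hours: (1.0000, 0.0000, 0.0000, 0.0000)
After 1 hour: (0.2300, 0.2900, 0.2700, 0.2100)
After 2 hours: (0.2616, 0.2284, 0.2327, 0.2773)
P(in Degraded after 2 hours) = 0.2284

0.2284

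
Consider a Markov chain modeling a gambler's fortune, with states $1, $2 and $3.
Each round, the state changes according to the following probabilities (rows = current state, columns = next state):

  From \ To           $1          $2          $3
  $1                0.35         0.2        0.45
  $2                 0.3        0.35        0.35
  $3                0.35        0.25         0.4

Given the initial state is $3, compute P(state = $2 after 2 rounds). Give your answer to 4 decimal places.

0.2575

Sum over the intermediate state after 1 round:
P = P($3→$1)·P($1→$2) + P($3→$2)·P($2→$2) + P($3→$3)·P($3→$2)
  = 0.35×0.2 + 0.25×0.35 + 0.4×0.25
  = 0.0700 + 0.0875 + 0.1000 = 0.2575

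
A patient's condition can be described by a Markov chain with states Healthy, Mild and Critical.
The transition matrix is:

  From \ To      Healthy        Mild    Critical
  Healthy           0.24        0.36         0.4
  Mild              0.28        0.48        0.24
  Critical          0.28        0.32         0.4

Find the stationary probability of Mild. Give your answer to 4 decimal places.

Let the stationary distribution be π with π = πP and π_1 + π_2 + π_3 = 1.
π_1 = 0.24·π_1 + 0.28·π_2 + 0.28·π_3
π_2 = 0.36·π_1 + 0.48·π_2 + 0.32·π_3
Solving with the normalization constraint gives π = (0.2692, 0.3938, 0.3370).
So the stationary probability of Mild is 0.3938.

0.3938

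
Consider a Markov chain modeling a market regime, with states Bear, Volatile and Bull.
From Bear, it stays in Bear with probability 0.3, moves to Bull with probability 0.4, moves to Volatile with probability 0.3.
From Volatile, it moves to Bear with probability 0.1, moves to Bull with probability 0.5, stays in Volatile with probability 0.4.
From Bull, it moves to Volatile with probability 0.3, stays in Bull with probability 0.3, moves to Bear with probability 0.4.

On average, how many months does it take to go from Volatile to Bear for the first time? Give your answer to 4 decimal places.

Let t(s) be the expected number of months to first reach Bear from state s, with t(Bear) = 0. Conditioning on the first month:
t(Volatile) = 1 + 0.4·t(Volatile) + 0.5·t(Bull)
t(Bull) = 1 + 0.3·t(Volatile) + 0.3·t(Bull)
Solving: t(Volatile) = 4.4444, t(Bull) = 3.3333.
Expected months from Volatile to Bear: 4.4444.

4.4444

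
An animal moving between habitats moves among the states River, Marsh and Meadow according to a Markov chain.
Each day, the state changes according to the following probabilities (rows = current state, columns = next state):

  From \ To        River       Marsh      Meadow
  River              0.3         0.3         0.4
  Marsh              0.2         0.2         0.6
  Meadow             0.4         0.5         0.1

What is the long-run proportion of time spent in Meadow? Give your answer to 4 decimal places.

Let the stationary distribution be π with π = πP and π_1 + π_2 + π_3 = 1.
π_1 = 0.3·π_1 + 0.2·π_2 + 0.4·π_3
π_2 = 0.3·π_1 + 0.2·π_2 + 0.5·π_3
Solving with the normalization constraint gives π = (0.3022, 0.3381, 0.3597).
So the stationary probability of Meadow is 0.3597.

0.3597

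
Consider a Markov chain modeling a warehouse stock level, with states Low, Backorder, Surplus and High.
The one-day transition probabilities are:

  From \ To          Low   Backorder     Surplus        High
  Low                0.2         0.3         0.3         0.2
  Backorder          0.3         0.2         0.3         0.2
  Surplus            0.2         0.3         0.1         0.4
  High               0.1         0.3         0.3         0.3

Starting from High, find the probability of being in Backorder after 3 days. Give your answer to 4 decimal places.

Propagate the distribution vector 3 days from High.
After 0 days: (0.0000, 0.0000, 0.0000, 1.0000)
After 1 day: (0.1000, 0.3000, 0.3000, 0.3000)
After 2 days: (0.2000, 0.2700, 0.2400, 0.2900)
After 3 days: (0.1980, 0.2730, 0.2520, 0.2770)
P(in Backorder after 3 days) = 0.2730

0.2730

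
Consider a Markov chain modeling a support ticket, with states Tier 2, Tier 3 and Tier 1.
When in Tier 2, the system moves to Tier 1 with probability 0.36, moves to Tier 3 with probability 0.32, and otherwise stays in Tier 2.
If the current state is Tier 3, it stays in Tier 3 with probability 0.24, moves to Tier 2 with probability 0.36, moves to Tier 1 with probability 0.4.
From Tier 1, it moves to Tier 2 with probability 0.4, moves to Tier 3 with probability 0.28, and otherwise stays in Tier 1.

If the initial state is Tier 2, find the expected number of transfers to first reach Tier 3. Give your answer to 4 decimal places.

Let t(s) be the expected number of transfers to first reach Tier 3 from state s, with t(Tier 3) = 0. Conditioning on the first transfer:
t(Tier 2) = 1 + 0.32·t(Tier 2) + 0.36·t(Tier 1)
t(Tier 1) = 1 + 0.4·t(Tier 2) + 0.32·t(Tier 1)
Solving: t(Tier 2) = 3.2663, t(Tier 1) = 3.3920.
Expected transfers from Tier 2 to Tier 3: 3.2663.

3.2663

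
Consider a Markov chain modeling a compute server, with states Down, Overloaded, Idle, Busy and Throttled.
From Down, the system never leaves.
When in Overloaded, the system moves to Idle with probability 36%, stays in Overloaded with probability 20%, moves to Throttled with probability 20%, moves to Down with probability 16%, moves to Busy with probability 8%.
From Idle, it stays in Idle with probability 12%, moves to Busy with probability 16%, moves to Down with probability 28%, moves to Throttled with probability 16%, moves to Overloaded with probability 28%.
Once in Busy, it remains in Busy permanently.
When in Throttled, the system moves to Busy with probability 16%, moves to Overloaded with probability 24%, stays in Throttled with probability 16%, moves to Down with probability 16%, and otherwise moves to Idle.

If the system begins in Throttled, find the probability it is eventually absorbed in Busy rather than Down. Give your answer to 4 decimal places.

0.4243

Let h(s) be the probability of absorption at Busy starting from transient state s. Then h(Busy) = 1 and h(Down) = 0. By first-step analysis:
h(Overloaded) = 0.16·0 + 0.2·h(Overloaded) + 0.36·h(Idle) + 0.08·1 + 0.2·h(Throttled)
h(Idle) = 0.28·0 + 0.28·h(Overloaded) + 0.12·h(Idle) + 0.16·1 + 0.16·h(Throttled)
h(Throttled) = 0.16·0 + 0.24·h(Overloaded) + 0.28·h(Idle) + 0.16·1 + 0.16·h(Throttled)
Solving: h(Overloaded) = 0.3765, h(Idle) = 0.3788, h(Throttled) = 0.4243.
Starting from Throttled, the probability is 0.4243.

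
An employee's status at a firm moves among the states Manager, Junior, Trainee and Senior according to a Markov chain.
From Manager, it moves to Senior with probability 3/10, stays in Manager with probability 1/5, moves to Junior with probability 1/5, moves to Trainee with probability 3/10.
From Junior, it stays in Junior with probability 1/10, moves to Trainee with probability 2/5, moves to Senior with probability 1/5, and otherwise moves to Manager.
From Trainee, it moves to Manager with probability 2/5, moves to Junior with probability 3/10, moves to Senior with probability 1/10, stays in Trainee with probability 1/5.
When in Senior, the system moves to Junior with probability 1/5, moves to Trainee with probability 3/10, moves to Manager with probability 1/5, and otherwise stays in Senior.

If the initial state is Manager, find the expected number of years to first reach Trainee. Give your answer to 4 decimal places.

3.1429

Let t(s) be the expected number of years to first reach Trainee from state s, with t(Trainee) = 0. Conditioning on the first year:
t(Manager) = 1 + 0.2·t(Manager) + 0.2·t(Junior) + 0.3·t(Senior)
t(Junior) = 1 + 0.3·t(Manager) + 0.1·t(Junior) + 0.2·t(Senior)
t(Senior) = 1 + 0.2·t(Manager) + 0.2·t(Junior) + 0.3·t(Senior)
Solving: t(Manager) = 3.1429, t(Junior) = 2.8571, t(Senior) = 3.1429.
Expected years from Manager to Trainee: 3.1429.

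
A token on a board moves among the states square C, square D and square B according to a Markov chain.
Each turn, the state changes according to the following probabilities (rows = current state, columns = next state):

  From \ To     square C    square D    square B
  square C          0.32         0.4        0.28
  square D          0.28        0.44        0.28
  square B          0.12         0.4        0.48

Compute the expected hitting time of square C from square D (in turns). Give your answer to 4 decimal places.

Let t(s) be the expected number of turns to first reach square C from state s, with t(square C) = 0. Conditioning on the first turn:
t(square D) = 1 + 0.44·t(square D) + 0.28·t(square B)
t(square B) = 1 + 0.4·t(square D) + 0.48·t(square B)
Solving: t(square D) = 4.4643, t(square B) = 5.3571.
Expected turns from square D to square C: 4.4643.

4.4643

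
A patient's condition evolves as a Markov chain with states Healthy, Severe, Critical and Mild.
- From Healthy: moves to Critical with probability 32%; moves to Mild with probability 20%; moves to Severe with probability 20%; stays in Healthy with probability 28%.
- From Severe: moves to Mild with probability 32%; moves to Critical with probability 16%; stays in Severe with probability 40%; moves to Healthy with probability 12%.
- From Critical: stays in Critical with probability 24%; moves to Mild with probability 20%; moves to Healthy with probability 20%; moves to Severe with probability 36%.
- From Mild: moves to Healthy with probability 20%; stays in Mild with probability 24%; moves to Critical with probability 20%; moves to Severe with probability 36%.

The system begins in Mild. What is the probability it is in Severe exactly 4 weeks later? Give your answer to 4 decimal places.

0.3437

Propagate the distribution vector 4 weeks from Mild.
After 0 weeks: (0.0000, 0.0000, 0.0000, 1.0000)
After 1 week: (0.2000, 0.3600, 0.2000, 0.2400)
After 2 weeks: (0.1872, 0.3424, 0.2176, 0.2528)
After 3 weeks: (0.1876, 0.3437, 0.2175, 0.2512)
After 4 weeks: (0.1875, 0.3437, 0.2175, 0.2513)
P(in Severe after 4 weeks) = 0.3437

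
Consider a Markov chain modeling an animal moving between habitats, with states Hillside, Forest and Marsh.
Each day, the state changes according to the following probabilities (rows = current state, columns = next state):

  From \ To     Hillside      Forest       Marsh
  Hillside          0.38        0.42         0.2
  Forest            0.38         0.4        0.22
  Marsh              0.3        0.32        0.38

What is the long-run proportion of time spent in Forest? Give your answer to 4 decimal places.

0.3869

Let the stationary distribution be π with π = πP and π_1 + π_2 + π_3 = 1.
π_1 = 0.38·π_1 + 0.38·π_2 + 0.3·π_3
π_2 = 0.42·π_1 + 0.4·π_2 + 0.32·π_3
Solving with the normalization constraint gives π = (0.3597, 0.3869, 0.2533).
So the stationary probability of Forest is 0.3869.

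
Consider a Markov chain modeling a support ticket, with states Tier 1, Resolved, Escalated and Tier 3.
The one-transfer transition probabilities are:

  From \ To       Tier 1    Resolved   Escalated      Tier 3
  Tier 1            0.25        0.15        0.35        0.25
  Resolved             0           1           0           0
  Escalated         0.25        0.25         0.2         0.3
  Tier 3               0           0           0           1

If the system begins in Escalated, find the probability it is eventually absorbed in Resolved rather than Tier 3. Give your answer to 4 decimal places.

0.4390

Let h(s) be the probability of absorption at Resolved starting from transient state s. Then h(Resolved) = 1 and h(Tier 3) = 0. By first-step analysis:
h(Tier 1) = 0.25·h(Tier 1) + 0.15·1 + 0.35·h(Escalated) + 0.25·0
h(Escalated) = 0.25·h(Tier 1) + 0.25·1 + 0.2·h(Escalated) + 0.3·0
Solving: h(Tier 1) = 0.4049, h(Escalated) = 0.4390.
Starting from Escalated, the probability is 0.4390.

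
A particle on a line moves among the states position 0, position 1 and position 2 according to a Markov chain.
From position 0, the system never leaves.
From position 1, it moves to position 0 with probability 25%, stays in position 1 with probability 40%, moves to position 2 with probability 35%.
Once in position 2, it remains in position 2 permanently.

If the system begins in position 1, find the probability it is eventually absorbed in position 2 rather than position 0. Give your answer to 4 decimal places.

Let h(s) be the probability of absorption at position 2 starting from transient state s. Then h(position 2) = 1 and h(position 0) = 0. By first-step analysis:
h(position 1) = 0.25·0 + 0.4·h(position 1) + 0.35·1
Solving: h(position 1) = 0.5833.
Starting from position 1, the probability is 0.5833.

0.5833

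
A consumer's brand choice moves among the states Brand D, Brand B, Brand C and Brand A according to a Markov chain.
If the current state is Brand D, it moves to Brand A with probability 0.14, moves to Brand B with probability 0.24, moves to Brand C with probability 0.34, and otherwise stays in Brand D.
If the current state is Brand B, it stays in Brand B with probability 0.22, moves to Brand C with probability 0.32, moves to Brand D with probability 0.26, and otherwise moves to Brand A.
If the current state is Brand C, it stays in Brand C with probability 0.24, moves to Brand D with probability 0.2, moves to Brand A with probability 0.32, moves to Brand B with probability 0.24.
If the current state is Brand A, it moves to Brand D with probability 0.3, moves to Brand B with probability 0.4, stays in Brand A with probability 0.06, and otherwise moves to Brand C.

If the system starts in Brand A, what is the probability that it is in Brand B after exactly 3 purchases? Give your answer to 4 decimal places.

Propagate the distribution vector 3 purchases from Brand A.
After 0 purchases: (0.0000, 0.0000, 0.0000, 1.0000)
After 1 purchase: (0.3000, 0.4000, 0.2400, 0.0600)
After 2 purchases: (0.2540, 0.2416, 0.3020, 0.2024)
After 3 purchases: (0.2551, 0.2676, 0.2847, 0.1927)
P(in Brand B after 3 purchases) = 0.2676

0.2676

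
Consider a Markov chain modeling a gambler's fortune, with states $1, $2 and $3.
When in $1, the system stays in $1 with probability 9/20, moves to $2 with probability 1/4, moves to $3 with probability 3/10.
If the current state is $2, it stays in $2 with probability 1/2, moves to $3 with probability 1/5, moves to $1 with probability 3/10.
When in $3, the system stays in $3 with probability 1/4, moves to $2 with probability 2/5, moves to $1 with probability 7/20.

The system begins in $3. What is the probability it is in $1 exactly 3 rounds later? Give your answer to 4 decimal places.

0.3671

Propagate the distribution vector 3 rounds from $3.
After 0 rounds: (0.0000, 0.0000, 1.0000)
After 1 round: (0.3500, 0.4000, 0.2500)
After 2 rounds: (0.3650, 0.3875, 0.2475)
After 3 rounds: (0.3671, 0.3840, 0.2489)
P(in $1 after 3 rounds) = 0.3671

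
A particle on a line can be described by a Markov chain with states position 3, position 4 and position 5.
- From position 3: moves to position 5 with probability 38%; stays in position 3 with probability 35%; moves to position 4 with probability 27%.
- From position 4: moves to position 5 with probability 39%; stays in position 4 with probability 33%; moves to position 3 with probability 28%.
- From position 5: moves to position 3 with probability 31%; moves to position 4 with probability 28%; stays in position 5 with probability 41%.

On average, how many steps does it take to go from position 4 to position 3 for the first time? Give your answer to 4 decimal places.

3.4254

Let t(s) be the expected number of steps to first reach position 3 from state s, with t(position 3) = 0. Conditioning on the first step:
t(position 4) = 1 + 0.33·t(position 4) + 0.39·t(position 5)
t(position 5) = 1 + 0.28·t(position 4) + 0.41·t(position 5)
Solving: t(position 4) = 3.4254, t(position 5) = 3.3205.
Expected steps from position 4 to position 3: 3.4254.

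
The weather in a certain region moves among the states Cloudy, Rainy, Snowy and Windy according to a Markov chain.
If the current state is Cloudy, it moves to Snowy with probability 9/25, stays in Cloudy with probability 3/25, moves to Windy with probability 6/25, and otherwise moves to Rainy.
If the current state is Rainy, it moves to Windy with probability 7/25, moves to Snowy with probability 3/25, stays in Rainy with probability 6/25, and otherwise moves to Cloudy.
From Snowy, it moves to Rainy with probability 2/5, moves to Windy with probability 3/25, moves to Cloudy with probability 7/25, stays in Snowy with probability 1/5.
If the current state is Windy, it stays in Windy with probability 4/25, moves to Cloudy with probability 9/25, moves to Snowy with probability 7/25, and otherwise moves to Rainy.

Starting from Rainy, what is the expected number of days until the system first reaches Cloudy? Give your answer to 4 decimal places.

Let t(s) be the expected number of days to first reach Cloudy from state s, with t(Cloudy) = 0. Conditioning on the first day:
t(Rainy) = 1 + 0.24·t(Rainy) + 0.12·t(Snowy) + 0.28·t(Windy)
t(Snowy) = 1 + 0.4·t(Rainy) + 0.2·t(Snowy) + 0.12·t(Windy)
t(Windy) = 1 + 0.2·t(Rainy) + 0.28·t(Snowy) + 0.16·t(Windy)
Solving: t(Rainy) = 2.8866, t(Snowy) = 3.1316, t(Windy) = 2.9216.
Expected days from Rainy to Cloudy: 2.8866.

2.8866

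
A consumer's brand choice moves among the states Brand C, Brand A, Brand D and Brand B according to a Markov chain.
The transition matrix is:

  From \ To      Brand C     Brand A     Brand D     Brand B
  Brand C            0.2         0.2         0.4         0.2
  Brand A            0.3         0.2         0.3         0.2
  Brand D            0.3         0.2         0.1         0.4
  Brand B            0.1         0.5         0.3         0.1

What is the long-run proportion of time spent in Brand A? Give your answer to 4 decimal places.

Let the stationary distribution be π with π = πP and π_1 + π_2 + π_3 + π_4 = 1.
π_1 = 0.2·π_1 + 0.3·π_2 + 0.3·π_3 + 0.1·π_4
π_2 = 0.2·π_1 + 0.2·π_2 + 0.2·π_3 + 0.5·π_4
π_3 = 0.4·π_1 + 0.3·π_2 + 0.1·π_3 + 0.3·π_4
Solving with the normalization constraint gives π = (0.2308, 0.2692, 0.2692, 0.2308).
So the stationary probability of Brand A is 0.2692.

0.2692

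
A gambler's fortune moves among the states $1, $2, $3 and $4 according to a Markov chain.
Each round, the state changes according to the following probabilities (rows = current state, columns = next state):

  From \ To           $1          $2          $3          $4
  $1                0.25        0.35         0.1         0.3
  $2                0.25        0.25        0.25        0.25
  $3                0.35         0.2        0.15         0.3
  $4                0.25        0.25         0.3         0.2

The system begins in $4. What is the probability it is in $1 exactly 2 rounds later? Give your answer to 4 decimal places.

Propagate the distribution vector 2 rounds from $4.
After 0 rounds: (0.0000, 0.0000, 0.0000, 1.0000)
After 1 round: (0.2500, 0.2500, 0.3000, 0.2000)
After 2 rounds: (0.2800, 0.2600, 0.1925, 0.2675)
P(in $1 after 2 rounds) = 0.2800

0.2800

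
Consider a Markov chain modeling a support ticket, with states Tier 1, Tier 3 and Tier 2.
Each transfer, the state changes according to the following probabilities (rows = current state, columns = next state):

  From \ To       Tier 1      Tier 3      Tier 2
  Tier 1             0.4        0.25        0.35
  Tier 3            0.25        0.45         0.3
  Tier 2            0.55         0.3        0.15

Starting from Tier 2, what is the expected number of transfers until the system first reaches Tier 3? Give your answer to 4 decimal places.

3.6220

Let t(s) be the expected number of transfers to first reach Tier 3 from state s, with t(Tier 3) = 0. Conditioning on the first transfer:
t(Tier 1) = 1 + 0.4·t(Tier 1) + 0.35·t(Tier 2)
t(Tier 2) = 1 + 0.55·t(Tier 1) + 0.15·t(Tier 2)
Solving: t(Tier 1) = 3.7795, t(Tier 2) = 3.6220.
Expected transfers from Tier 2 to Tier 3: 3.6220.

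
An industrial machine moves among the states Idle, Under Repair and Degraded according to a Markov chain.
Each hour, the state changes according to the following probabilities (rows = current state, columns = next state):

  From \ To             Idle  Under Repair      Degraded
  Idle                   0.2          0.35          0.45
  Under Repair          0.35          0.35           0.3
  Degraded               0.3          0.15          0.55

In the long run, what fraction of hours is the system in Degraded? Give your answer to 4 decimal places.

Let the stationary distribution be π with π = πP and π_1 + π_2 + π_3 = 1.
π_1 = 0.2·π_1 + 0.35·π_2 + 0.3·π_3
π_2 = 0.35·π_1 + 0.35·π_2 + 0.15·π_3
Solving with the normalization constraint gives π = (0.2845, 0.2586, 0.4569).
So the stationary probability of Degraded is 0.4569.

0.4569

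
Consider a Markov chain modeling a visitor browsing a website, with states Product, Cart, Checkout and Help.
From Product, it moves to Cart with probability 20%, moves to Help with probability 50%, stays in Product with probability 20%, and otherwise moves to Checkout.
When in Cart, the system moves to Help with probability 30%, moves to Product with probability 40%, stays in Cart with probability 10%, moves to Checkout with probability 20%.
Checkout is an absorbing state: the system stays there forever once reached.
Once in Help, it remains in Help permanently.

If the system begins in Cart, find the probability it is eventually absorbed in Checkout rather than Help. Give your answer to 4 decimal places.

Let h(s) be the probability of absorption at Checkout starting from transient state s. Then h(Checkout) = 1 and h(Help) = 0. By first-step analysis:
h(Product) = 0.2·h(Product) + 0.2·h(Cart) + 0.1·1 + 0.5·0
h(Cart) = 0.4·h(Product) + 0.1·h(Cart) + 0.2·1 + 0.3·0
Solving: h(Product) = 0.2031, h(Cart) = 0.3125.
Starting from Cart, the probability is 0.3125.

0.3125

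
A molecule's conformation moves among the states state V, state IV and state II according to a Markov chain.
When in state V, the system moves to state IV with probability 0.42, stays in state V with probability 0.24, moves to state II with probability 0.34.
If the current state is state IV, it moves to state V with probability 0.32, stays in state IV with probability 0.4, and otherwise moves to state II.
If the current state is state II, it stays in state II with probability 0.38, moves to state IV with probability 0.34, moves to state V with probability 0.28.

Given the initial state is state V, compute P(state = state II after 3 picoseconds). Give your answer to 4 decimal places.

Propagate the distribution vector 3 picoseconds from state V.
After 0 picoseconds: (1.0000, 0.0000, 0.0000)
After 1 picosecond: (0.2400, 0.4200, 0.3400)
After 2 picoseconds: (0.2872, 0.3844, 0.3284)
After 3 picoseconds: (0.2839, 0.3860, 0.3301)
P(in state II after 3 picoseconds) = 0.3301

0.3301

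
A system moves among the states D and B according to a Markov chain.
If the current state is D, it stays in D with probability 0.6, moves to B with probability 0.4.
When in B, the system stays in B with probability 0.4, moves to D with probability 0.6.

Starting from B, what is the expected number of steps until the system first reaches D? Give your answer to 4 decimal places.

1.6667

Let t(s) be the expected number of steps to first reach D from state s, with t(D) = 0. Conditioning on the first step:
t(B) = 1 + 0.4·t(B)
Solving: t(B) = 1.6667.
Expected steps from B to D: 1.6667.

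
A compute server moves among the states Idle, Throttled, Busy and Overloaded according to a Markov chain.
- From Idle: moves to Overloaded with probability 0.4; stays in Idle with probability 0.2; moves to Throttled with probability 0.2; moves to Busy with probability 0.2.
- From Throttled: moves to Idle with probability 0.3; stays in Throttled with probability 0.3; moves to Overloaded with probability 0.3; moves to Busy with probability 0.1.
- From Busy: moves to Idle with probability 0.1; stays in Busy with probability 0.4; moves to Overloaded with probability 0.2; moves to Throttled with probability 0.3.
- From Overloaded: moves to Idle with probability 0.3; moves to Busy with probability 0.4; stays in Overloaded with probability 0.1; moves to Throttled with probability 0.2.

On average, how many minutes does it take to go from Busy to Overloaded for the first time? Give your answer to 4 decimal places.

Let t(s) be the expected number of minutes to first reach Overloaded from state s, with t(Overloaded) = 0. Conditioning on the first minute:
t(Idle) = 1 + 0.2·t(Idle) + 0.2·t(Throttled) + 0.2·t(Busy)
t(Throttled) = 1 + 0.3·t(Idle) + 0.3·t(Throttled) + 0.1·t(Busy)
t(Busy) = 1 + 0.1·t(Idle) + 0.3·t(Throttled) + 0.4·t(Busy)
Solving: t(Idle) = 3.0165, t(Throttled) = 3.2645, t(Busy) = 3.8017.
Expected minutes from Busy to Overloaded: 3.8017.

3.8017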